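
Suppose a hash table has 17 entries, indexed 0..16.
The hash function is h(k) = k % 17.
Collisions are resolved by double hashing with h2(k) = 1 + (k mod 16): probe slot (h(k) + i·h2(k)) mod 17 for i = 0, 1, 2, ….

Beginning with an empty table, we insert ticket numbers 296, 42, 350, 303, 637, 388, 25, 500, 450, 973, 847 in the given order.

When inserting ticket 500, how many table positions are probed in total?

2

296 hashes to 7; slot 7 is free => place at 7.
42 hashes to 8; slot 8 is free => place at 8.
350 hashes to 10; slot 10 is free => place at 10.
303 hashes to 14; slot 14 is free => place at 14.
637 hashes to 8, h2=14; 8 taken => place at 5.
388 hashes to 14, h2=5; 14 taken => place at 2.
25 hashes to 8, h2=10; 8 taken => place at 1.
500 hashes to 7, h2=5; 7 taken => place at 12.
450 hashes to 8, h2=3; 8 taken => place at 11.
973 hashes to 4; slot 4 is free => place at 4.
847 hashes to 14, h2=16; 14 taken => place at 13.
Table: [_, 25, 388, _, 973, 637, _, 296, 42, _, 350, 450, 500, 847, 303, _, _]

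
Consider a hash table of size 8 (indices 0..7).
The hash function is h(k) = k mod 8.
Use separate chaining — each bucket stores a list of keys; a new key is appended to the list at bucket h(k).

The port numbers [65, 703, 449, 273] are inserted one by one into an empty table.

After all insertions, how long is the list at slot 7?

65 → bucket 1
703 → bucket 7
449 → bucket 1 (collision)
273 → bucket 1 (collision)
Final buckets:
0: .
1: 65 -> 449 -> 273
2: .
3: .
4: .
5: .
6: .
7: 703

1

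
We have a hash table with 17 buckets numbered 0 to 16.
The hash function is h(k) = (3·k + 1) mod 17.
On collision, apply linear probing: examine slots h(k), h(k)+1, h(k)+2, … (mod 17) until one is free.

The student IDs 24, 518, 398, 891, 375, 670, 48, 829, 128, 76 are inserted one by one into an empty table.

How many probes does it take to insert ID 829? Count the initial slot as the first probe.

24 hashes to 5; slot 5 is free -> place at 5.
518 hashes to 8; slot 8 is free -> place at 8.
398 hashes to 5; 5 taken -> place at 6.
891 hashes to 5; 5,6 taken -> place at 7.
375 hashes to 4; slot 4 is free -> place at 4.
670 hashes to 5; 5,6,7,8 taken -> place at 9.
48 hashes to 9; 9 taken -> place at 10.
829 hashes to 6; 6,7,8,9,10 taken -> place at 11.
128 hashes to 11; 11 taken -> place at 12.
76 hashes to 8; 8,9,10,11,12 taken -> place at 13.
Table: [-, -, -, -, 375, 24, 398, 891, 518, 670, 48, 829, 128, 76, -, -, -]

6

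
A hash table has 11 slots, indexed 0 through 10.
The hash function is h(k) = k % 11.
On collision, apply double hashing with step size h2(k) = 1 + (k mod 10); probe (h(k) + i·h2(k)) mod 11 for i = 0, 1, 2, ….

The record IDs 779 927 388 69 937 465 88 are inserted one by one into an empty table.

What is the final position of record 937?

779: h=9 → slot 9
927: h=3 → slot 3
388: h=3, h2=9, probe 3,1 → slot 1
69: h=3, h2=10, probe 3,2 → slot 2
937: h=2, h2=8, probe 2,10 → slot 10
465: h=3, h2=6, probe 3,9,4 → slot 4
88: h=0 → slot 0
Table: [88, 388, 69, 927, 465, ∅, ∅, ∅, ∅, 779, 937]

10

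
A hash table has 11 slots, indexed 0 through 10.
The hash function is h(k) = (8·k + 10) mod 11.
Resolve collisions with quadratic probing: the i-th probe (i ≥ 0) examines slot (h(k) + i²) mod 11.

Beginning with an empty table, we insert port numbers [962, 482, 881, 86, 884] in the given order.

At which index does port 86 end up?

Insert 962: h=6, slot 6 empty → index 6.
Insert 482: h=5, slot 5 empty → index 5.
Insert 881: h=7, slot 7 empty → index 7.
Insert 86: h=5, slots 5,6 occupied → index 9.
Insert 884: h=9, slot 9 occupied → index 10.
Table: [_, _, _, _, _, 482, 962, 881, _, 86, 884]

9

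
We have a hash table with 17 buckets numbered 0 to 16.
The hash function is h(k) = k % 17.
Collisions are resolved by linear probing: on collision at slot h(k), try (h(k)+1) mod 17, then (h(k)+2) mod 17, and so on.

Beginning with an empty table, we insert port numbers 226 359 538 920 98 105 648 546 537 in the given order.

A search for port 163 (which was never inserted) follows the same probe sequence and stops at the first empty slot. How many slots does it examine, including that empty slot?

3

226 hashes to 5; slot 5 is free -> place at 5.
359 hashes to 2; slot 2 is free -> place at 2.
538 hashes to 11; slot 11 is free -> place at 11.
920 hashes to 2; 2 taken -> place at 3.
98 hashes to 13; slot 13 is free -> place at 13.
105 hashes to 3; 3 taken -> place at 4.
648 hashes to 2; 2,3,4,5 taken -> place at 6.
546 hashes to 2; 2,3,4,5,6 taken -> place at 7.
537 hashes to 10; slot 10 is free -> place at 10.
Table: [., ., 359, 920, 105, 226, 648, 546, ., ., 537, 538, ., 98, ., ., .]
Lookup 163: h=10, probe 10,11,12 → slot 12 empty, not found.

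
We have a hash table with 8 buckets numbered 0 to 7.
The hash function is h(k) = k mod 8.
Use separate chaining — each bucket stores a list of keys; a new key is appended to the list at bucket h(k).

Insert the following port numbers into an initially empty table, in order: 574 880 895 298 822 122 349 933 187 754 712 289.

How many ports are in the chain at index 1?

Insert 574: h=6, bucket 6 empty → new chain.
Insert 880: h=0, bucket 0 empty → new chain.
Insert 895: h=7, bucket 7 empty → new chain.
Insert 298: h=2, bucket 2 empty → new chain.
Insert 822: h=6, bucket 6 nonempty → append to chain.
Insert 122: h=2, bucket 2 nonempty → append to chain.
Insert 349: h=5, bucket 5 empty → new chain.
Insert 933: h=5, bucket 5 nonempty → append to chain.
Insert 187: h=3, bucket 3 empty → new chain.
Insert 754: h=2, bucket 2 nonempty → append to chain.
Insert 712: h=0, bucket 0 nonempty → append to chain.
Insert 289: h=1, bucket 1 empty → new chain.
Final buckets:
0: 880 -> 712
1: 289
2: 298 -> 122 -> 754
3: 187
4: _
5: 349 -> 933
6: 574 -> 822
7: 895

1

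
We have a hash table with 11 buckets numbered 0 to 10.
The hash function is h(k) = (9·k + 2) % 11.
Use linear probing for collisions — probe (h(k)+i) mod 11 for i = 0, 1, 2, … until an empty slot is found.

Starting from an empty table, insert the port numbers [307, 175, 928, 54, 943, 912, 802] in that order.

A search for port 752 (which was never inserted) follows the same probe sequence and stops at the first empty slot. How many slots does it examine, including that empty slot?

307 hashes to 4; slot 4 is free -> place at 4.
175 hashes to 4; 4 taken -> place at 5.
928 hashes to 5; 5 taken -> place at 6.
54 hashes to 4; 4,5,6 taken -> place at 7.
943 hashes to 8; slot 8 is free -> place at 8.
912 hashes to 4; 4,5,6,7,8 taken -> place at 9.
802 hashes to 4; 4,5,6,7,8,9 taken -> place at 10.
Table: [∅, ∅, ∅, ∅, 307, 175, 928, 54, 943, 912, 802]
Lookup 752: h=5, probe 5,6,7,8,9,10,0 → slot 0 empty, not found.

7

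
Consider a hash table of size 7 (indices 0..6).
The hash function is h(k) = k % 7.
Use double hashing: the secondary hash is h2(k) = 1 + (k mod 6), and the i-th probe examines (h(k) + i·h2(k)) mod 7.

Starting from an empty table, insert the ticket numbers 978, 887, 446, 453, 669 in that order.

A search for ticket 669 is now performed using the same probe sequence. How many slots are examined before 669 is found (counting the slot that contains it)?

5

Insert 978: h=5, slot 5 empty => index 5.
Insert 887: h=5, h2=6, slot 5 occupied => index 4.
Insert 446: h=5, h2=3, slot 5 occupied => index 1.
Insert 453: h=5, h2=4, slot 5 occupied => index 2.
Insert 669: h=4, h2=4, slots 4,1,5,2 occupied => index 6.
Table: [_, 446, 453, _, 887, 978, 669]
Lookup 669: h=4, h2=4, probe 4,1,5,2,6 → found at 6.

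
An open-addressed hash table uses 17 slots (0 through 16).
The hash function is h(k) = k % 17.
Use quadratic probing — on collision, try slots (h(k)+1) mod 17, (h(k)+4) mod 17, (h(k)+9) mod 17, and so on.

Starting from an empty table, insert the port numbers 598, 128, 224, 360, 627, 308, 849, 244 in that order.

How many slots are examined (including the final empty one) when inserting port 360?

3

598: h=3 => slot 3
128: h=9 => slot 9
224: h=3, probe 3,4 => slot 4
360: h=3, probe 3,4,7 => slot 7
627: h=15 => slot 15
308: h=2 => slot 2
849: h=16 => slot 16
244: h=6 => slot 6
Table: [-, -, 308, 598, 224, -, 244, 360, -, 128, -, -, -, -, -, 627, 849]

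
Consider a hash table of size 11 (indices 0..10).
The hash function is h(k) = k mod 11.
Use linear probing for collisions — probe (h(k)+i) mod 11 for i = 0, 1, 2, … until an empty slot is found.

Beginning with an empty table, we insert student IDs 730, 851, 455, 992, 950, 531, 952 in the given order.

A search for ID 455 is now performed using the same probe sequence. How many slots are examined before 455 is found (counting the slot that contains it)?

730: h=4 -> slot 4
851: h=4, probe 4,5 -> slot 5
455: h=4, probe 4,5,6 -> slot 6
992: h=2 -> slot 2
950: h=4, probe 4,5,6,7 -> slot 7
531: h=3 -> slot 3
952: h=6, probe 6,7,8 -> slot 8
Table: [_, _, 992, 531, 730, 851, 455, 950, 952, _, _]
Lookup 455: h=4, probe 4,5,6 → found at 6.

3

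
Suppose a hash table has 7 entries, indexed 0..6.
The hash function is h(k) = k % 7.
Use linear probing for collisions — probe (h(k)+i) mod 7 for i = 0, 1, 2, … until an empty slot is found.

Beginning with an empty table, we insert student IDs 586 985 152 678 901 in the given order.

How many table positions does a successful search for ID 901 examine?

5

Insert 586: h=5, slot 5 empty -> index 5.
Insert 985: h=5, slot 5 occupied -> index 6.
Insert 152: h=5, slots 5,6 occupied -> index 0.
Insert 678: h=6, slots 6,0 occupied -> index 1.
Insert 901: h=5, slots 5,6,0,1 occupied -> index 2.
Table: [152, 678, 901, —, —, 586, 985]
Lookup 901: h=5, probe 5,6,0,1,2 → found at 2.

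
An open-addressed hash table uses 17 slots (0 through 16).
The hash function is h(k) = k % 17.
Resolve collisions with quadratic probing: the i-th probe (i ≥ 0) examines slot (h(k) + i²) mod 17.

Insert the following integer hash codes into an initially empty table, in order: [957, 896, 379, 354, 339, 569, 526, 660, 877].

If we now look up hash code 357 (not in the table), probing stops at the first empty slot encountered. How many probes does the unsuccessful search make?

Insert 957: h=5, slot 5 empty -> index 5.
Insert 896: h=12, slot 12 empty -> index 12.
Insert 379: h=5, slot 5 occupied -> index 6.
Insert 354: h=14, slot 14 empty -> index 14.
Insert 339: h=16, slot 16 empty -> index 16.
Insert 569: h=8, slot 8 empty -> index 8.
Insert 526: h=16, slot 16 occupied -> index 0.
Insert 660: h=14, slot 14 occupied -> index 15.
Insert 877: h=10, slot 10 empty -> index 10.
Table: [526, ∅, ∅, ∅, ∅, 957, 379, ∅, 569, ∅, 877, ∅, 896, ∅, 354, 660, 339]
Lookup 357: h=0, probe 0,1 → slot 1 empty, not found.

2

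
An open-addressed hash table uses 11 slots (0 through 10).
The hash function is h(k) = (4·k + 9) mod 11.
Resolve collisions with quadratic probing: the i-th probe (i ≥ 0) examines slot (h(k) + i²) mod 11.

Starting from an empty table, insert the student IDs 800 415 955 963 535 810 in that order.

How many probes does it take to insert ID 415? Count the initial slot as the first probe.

2

Insert 800: h=8, slot 8 empty -> index 8.
Insert 415: h=8, slot 8 occupied -> index 9.
Insert 955: h=1, slot 1 empty -> index 1.
Insert 963: h=0, slot 0 empty -> index 0.
Insert 535: h=4, slot 4 empty -> index 4.
Insert 810: h=4, slot 4 occupied -> index 5.
Table: [963, 955, ∅, ∅, 535, 810, ∅, ∅, 800, 415, ∅]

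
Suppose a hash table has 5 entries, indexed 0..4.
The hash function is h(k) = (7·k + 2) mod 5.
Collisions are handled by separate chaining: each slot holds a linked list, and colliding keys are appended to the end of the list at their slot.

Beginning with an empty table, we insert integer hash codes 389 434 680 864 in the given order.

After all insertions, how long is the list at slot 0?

389 -> bucket 0
434 -> bucket 0 (collision)
680 -> bucket 2
864 -> bucket 0 (collision)
Final buckets:
0: 389 -> 434 -> 864
1: —
2: 680
3: —
4: —

3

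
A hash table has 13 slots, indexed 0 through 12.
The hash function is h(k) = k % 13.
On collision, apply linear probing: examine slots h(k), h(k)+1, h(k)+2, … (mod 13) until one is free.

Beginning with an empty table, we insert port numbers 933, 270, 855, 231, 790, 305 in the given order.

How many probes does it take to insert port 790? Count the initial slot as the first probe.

933: h=10 → slot 10
270: h=10, probe 10,11 → slot 11
855: h=10, probe 10,11,12 → slot 12
231: h=10, probe 10,11,12,0 → slot 0
790: h=10, probe 10,11,12,0,1 → slot 1
305: h=6 → slot 6
Table: [231, 790, —, —, —, —, 305, —, —, —, 933, 270, 855]

5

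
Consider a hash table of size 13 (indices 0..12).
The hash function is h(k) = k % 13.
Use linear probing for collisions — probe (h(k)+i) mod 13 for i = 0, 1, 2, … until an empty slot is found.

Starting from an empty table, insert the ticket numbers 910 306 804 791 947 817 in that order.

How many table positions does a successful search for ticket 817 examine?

5

910 hashes to 0; slot 0 is free -> place at 0.
306 hashes to 7; slot 7 is free -> place at 7.
804 hashes to 11; slot 11 is free -> place at 11.
791 hashes to 11; 11 taken -> place at 12.
947 hashes to 11; 11,12,0 taken -> place at 1.
817 hashes to 11; 11,12,0,1 taken -> place at 2.
Table: [910, 947, 817, -, -, -, -, 306, -, -, -, 804, 791]
Lookup 817: h=11, probe 11,12,0,1,2 → found at 2.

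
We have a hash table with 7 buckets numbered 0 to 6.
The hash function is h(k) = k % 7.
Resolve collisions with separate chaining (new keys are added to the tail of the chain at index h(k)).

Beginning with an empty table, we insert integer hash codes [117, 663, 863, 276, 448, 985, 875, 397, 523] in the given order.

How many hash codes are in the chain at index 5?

Insert 117: h=5, bucket 5 empty → new chain.
Insert 663: h=5, bucket 5 nonempty → append to chain.
Insert 863: h=2, bucket 2 empty → new chain.
Insert 276: h=3, bucket 3 empty → new chain.
Insert 448: h=0, bucket 0 empty → new chain.
Insert 985: h=5, bucket 5 nonempty → append to chain.
Insert 875: h=0, bucket 0 nonempty → append to chain.
Insert 397: h=5, bucket 5 nonempty → append to chain.
Insert 523: h=5, bucket 5 nonempty → append to chain.
Final buckets:
0: 448 -> 875
1: -
2: 863
3: 276
4: -
5: 117 -> 663 -> 985 -> 397 -> 523
6: -

5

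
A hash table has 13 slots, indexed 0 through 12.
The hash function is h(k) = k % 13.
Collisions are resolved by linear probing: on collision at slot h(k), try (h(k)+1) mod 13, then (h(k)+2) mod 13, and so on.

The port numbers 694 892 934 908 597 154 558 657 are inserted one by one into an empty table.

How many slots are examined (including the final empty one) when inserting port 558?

694 hashes to 5; slot 5 is free => place at 5.
892 hashes to 8; slot 8 is free => place at 8.
934 hashes to 11; slot 11 is free => place at 11.
908 hashes to 11; 11 taken => place at 12.
597 hashes to 12; 12 taken => place at 0.
154 hashes to 11; 11,12,0 taken => place at 1.
558 hashes to 12; 12,0,1 taken => place at 2.
657 hashes to 7; slot 7 is free => place at 7.
Table: [597, 154, 558, —, —, 694, —, 657, 892, —, —, 934, 908]

4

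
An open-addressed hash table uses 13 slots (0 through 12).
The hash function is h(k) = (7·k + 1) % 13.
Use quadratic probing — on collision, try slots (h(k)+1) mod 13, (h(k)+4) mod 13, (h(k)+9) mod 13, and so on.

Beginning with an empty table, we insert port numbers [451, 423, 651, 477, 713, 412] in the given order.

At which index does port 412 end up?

3

Insert 451: h=12, slot 12 empty => index 12.
Insert 423: h=11, slot 11 empty => index 11.
Insert 651: h=8, slot 8 empty => index 8.
Insert 477: h=12, slot 12 occupied => index 0.
Insert 713: h=0, slot 0 occupied => index 1.
Insert 412: h=12, slots 12,0 occupied => index 3.
Table: [477, 713, ., 412, ., ., ., ., 651, ., ., 423, 451]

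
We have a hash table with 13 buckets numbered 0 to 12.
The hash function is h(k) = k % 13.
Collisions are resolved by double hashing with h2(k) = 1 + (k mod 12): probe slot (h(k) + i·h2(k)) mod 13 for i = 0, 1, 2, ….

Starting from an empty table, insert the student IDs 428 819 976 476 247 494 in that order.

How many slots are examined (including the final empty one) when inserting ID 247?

428: h=12 => slot 12
819: h=0 => slot 0
976: h=1 => slot 1
476: h=8 => slot 8
247: h=0, h2=8, probe 0,8,3 => slot 3
494: h=0, h2=3, probe 0,3,6 => slot 6
Table: [819, 976, ., 247, ., ., 494, ., 476, ., ., ., 428]

3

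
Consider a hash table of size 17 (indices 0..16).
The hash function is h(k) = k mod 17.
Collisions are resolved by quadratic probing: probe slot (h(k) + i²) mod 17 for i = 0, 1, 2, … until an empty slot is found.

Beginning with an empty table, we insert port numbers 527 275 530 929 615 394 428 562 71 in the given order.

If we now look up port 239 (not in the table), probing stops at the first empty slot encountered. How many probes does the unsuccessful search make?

527 hashes to 0; slot 0 is free -> place at 0.
275 hashes to 3; slot 3 is free -> place at 3.
530 hashes to 3; 3 taken -> place at 4.
929 hashes to 11; slot 11 is free -> place at 11.
615 hashes to 3; 3,4 taken -> place at 7.
394 hashes to 3; 3,4,7 taken -> place at 12.
428 hashes to 3; 3,4,7,12 taken -> place at 2.
562 hashes to 1; slot 1 is free -> place at 1.
71 hashes to 3; 3,4,7,12,2,11 taken -> place at 5.
Table: [527, 562, 428, 275, 530, 71, —, 615, —, —, —, 929, 394, —, —, —, —]
Lookup 239: h=1, probe 1,2,5,10 → slot 10 empty, not found.

4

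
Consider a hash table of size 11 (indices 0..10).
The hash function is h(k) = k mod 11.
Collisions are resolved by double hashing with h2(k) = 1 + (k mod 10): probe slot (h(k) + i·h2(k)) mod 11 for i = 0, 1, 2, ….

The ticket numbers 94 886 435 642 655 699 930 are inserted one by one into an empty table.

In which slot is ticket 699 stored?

5

Insert 94: h=6, slot 6 empty → index 6.
Insert 886: h=6, h2=7, slot 6 occupied → index 2.
Insert 435: h=6, h2=6, slot 6 occupied → index 1.
Insert 642: h=4, slot 4 empty → index 4.
Insert 655: h=6, h2=6, slots 6,1 occupied → index 7.
Insert 699: h=6, h2=10, slot 6 occupied → index 5.
Insert 930: h=6, h2=1, slots 6,7 occupied → index 8.
Table: [∅, 435, 886, ∅, 642, 699, 94, 655, 930, ∅, ∅]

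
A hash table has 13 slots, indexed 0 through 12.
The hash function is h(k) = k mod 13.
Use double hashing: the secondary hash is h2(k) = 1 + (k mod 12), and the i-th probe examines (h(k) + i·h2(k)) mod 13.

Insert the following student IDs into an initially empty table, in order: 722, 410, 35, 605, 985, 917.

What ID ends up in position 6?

917

722 hashes to 7; slot 7 is free => place at 7.
410 hashes to 7, h2=3; 7 taken => place at 10.
35 hashes to 9; slot 9 is free => place at 9.
605 hashes to 7, h2=6; 7 taken => place at 0.
985 hashes to 10, h2=2; 10 taken => place at 12.
917 hashes to 7, h2=6; 7,0 taken => place at 6.
Table: [605, ., ., ., ., ., 917, 722, ., 35, 410, ., 985]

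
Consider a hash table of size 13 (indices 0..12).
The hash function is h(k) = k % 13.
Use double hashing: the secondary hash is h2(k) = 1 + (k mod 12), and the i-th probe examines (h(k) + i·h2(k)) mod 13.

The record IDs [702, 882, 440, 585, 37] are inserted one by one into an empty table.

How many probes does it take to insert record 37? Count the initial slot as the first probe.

702: h=0 -> slot 0
882: h=11 -> slot 11
440: h=11, h2=9, probe 11,7 -> slot 7
585: h=0, h2=10, probe 0,10 -> slot 10
37: h=11, h2=2, probe 11,0,2 -> slot 2
Table: [702, ∅, 37, ∅, ∅, ∅, ∅, 440, ∅, ∅, 585, 882, ∅]

3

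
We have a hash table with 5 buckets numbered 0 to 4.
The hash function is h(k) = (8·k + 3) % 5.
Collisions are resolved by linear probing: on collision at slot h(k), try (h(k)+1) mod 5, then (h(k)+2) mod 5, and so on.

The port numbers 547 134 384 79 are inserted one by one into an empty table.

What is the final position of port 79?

2

547 hashes to 4; slot 4 is free → place at 4.
134 hashes to 0; slot 0 is free → place at 0.
384 hashes to 0; 0 taken → place at 1.
79 hashes to 0; 0,1 taken → place at 2.
Table: [134, 384, 79, —, 547]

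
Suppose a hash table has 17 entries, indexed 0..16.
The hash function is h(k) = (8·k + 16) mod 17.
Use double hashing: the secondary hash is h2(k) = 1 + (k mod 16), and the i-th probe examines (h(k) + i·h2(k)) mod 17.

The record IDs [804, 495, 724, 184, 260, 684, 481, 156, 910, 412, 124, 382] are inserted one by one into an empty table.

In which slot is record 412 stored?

804 hashes to 5; slot 5 is free => place at 5.
495 hashes to 15; slot 15 is free => place at 15.
724 hashes to 11; slot 11 is free => place at 11.
184 hashes to 9; slot 9 is free => place at 9.
260 hashes to 5, h2=5; 5 taken => place at 10.
684 hashes to 14; slot 14 is free => place at 14.
481 hashes to 5, h2=2; 5 taken => place at 7.
156 hashes to 6; slot 6 is free => place at 6.
910 hashes to 3; slot 3 is free => place at 3.
412 hashes to 14, h2=13; 14,10,6 taken => place at 2.
124 hashes to 5, h2=13; 5 taken => place at 1.
382 hashes to 12; slot 12 is free => place at 12.
Table: [., 124, 412, 910, ., 804, 156, 481, ., 184, 260, 724, 382, ., 684, 495, .]

2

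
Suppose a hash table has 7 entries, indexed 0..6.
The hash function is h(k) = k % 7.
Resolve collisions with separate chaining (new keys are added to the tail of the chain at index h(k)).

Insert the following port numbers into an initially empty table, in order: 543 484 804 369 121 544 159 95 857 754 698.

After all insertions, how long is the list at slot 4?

543 → bucket 4
484 → bucket 1
804 → bucket 6
369 → bucket 5
121 → bucket 2
544 → bucket 5 (collision)
159 → bucket 5 (collision)
95 → bucket 4 (collision)
857 → bucket 3
754 → bucket 5 (collision)
698 → bucket 5 (collision)
Final buckets:
0: -
1: 484
2: 121
3: 857
4: 543 -> 95
5: 369 -> 544 -> 159 -> 754 -> 698
6: 804

2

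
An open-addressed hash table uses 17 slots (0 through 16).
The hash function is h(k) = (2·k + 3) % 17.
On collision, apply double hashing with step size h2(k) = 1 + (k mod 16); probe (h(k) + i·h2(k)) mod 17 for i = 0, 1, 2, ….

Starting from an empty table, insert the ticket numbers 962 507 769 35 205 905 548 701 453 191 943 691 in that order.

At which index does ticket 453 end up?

3

Insert 962: h=6, slot 6 empty -> index 6.
Insert 507: h=14, slot 14 empty -> index 14.
Insert 769: h=11, slot 11 empty -> index 11.
Insert 35: h=5, slot 5 empty -> index 5.
Insert 205: h=5, h2=14, slot 5 occupied -> index 2.
Insert 905: h=11, h2=10, slot 11 occupied -> index 4.
Insert 548: h=11, h2=5, slot 11 occupied -> index 16.
Insert 701: h=11, h2=14, slot 11 occupied -> index 8.
Insert 453: h=8, h2=6, slots 8,14 occupied -> index 3.
Insert 191: h=11, h2=16, slot 11 occupied -> index 10.
Insert 943: h=2, h2=16, slot 2 occupied -> index 1.
Insert 691: h=8, h2=4, slot 8 occupied -> index 12.
Table: [∅, 943, 205, 453, 905, 35, 962, ∅, 701, ∅, 191, 769, 691, ∅, 507, ∅, 548]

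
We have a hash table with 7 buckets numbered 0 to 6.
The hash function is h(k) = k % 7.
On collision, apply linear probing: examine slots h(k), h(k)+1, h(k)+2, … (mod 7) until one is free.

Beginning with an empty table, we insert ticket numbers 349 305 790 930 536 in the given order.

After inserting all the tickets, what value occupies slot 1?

930

349: h=6 => slot 6
305: h=4 => slot 4
790: h=6, probe 6,0 => slot 0
930: h=6, probe 6,0,1 => slot 1
536: h=4, probe 4,5 => slot 5
Table: [790, 930, ., ., 305, 536, 349]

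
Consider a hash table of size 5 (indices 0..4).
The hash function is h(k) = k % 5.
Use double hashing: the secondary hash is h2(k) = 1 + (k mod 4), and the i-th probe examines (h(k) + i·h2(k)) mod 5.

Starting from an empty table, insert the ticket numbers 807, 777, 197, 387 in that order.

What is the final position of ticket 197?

1

807: h=2 → slot 2
777: h=2, h2=2, probe 2,4 → slot 4
197: h=2, h2=2, probe 2,4,1 → slot 1
387: h=2, h2=4, probe 2,1,0 → slot 0
Table: [387, 197, 807, ∅, 777]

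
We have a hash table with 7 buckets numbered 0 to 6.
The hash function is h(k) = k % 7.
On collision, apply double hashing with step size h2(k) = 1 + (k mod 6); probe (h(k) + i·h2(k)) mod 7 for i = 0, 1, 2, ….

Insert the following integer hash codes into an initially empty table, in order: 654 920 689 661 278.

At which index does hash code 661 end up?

5

654: h=3 -> slot 3
920: h=3, h2=3, probe 3,6 -> slot 6
689: h=3, h2=6, probe 3,2 -> slot 2
661: h=3, h2=2, probe 3,5 -> slot 5
278: h=5, h2=3, probe 5,1 -> slot 1
Table: [-, 278, 689, 654, -, 661, 920]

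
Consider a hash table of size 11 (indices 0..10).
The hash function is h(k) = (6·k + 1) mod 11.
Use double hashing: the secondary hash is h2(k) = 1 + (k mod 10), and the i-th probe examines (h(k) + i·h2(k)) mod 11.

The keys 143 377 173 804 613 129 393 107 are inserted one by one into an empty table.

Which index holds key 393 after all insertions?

2

Insert 143: h=1, slot 1 empty → index 1.
Insert 377: h=8, slot 8 empty → index 8.
Insert 173: h=5, slot 5 empty → index 5.
Insert 804: h=7, slot 7 empty → index 7.
Insert 613: h=5, h2=4, slot 5 occupied → index 9.
Insert 129: h=5, h2=10, slot 5 occupied → index 4.
Insert 393: h=5, h2=4, slots 5,9 occupied → index 2.
Insert 107: h=5, h2=8, slots 5,2 occupied → index 10.
Table: [—, 143, 393, —, 129, 173, —, 804, 377, 613, 107]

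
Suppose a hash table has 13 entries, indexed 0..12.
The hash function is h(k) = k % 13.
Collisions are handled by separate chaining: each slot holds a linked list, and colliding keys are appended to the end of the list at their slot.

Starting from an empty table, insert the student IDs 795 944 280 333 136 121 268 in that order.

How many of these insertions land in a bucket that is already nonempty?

795 → bucket 2
944 → bucket 8
280 → bucket 7
333 → bucket 8 (collision)
136 → bucket 6
121 → bucket 4
268 → bucket 8 (collision)
Final buckets:
0: —
1: —
2: 795
3: —
4: 121
5: —
6: 136
7: 280
8: 944 -> 333 -> 268
9: —
10: —
11: —
12: —

2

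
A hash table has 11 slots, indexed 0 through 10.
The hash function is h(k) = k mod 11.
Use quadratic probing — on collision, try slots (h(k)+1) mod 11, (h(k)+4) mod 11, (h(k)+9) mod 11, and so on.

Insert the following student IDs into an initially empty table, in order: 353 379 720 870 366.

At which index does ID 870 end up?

353 hashes to 1; slot 1 is free -> place at 1.
379 hashes to 5; slot 5 is free -> place at 5.
720 hashes to 5; 5 taken -> place at 6.
870 hashes to 1; 1 taken -> place at 2.
366 hashes to 3; slot 3 is free -> place at 3.
Table: [., 353, 870, 366, ., 379, 720, ., ., ., .]

2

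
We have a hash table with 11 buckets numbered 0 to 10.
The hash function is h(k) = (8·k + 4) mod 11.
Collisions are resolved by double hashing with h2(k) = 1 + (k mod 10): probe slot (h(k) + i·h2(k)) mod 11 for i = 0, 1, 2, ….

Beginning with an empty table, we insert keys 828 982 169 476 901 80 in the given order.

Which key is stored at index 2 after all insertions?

476

828: h=6 → slot 6
982: h=6, h2=3, probe 6,9 → slot 9
169: h=3 → slot 3
476: h=6, h2=7, probe 6,2 → slot 2
901: h=7 → slot 7
80: h=6, h2=1, probe 6,7,8 → slot 8
Table: [., ., 476, 169, ., ., 828, 901, 80, 982, .]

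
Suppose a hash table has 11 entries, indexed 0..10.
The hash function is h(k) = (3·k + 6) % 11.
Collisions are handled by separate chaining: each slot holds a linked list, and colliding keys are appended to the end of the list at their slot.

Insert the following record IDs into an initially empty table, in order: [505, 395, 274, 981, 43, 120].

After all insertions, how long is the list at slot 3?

505 → bucket 3
395 → bucket 3 (collision)
274 → bucket 3 (collision)
981 → bucket 1
43 → bucket 3 (collision)
120 → bucket 3 (collision)
Final buckets:
0: -
1: 981
2: -
3: 505 -> 395 -> 274 -> 43 -> 120
4: -
5: -
6: -
7: -
8: -
9: -
10: -

5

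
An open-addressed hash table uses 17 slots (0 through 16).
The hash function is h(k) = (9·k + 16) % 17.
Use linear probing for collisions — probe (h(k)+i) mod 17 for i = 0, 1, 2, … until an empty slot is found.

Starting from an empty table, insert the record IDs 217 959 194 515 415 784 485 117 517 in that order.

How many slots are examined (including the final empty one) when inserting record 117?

217 hashes to 14; slot 14 is free → place at 14.
959 hashes to 11; slot 11 is free → place at 11.
194 hashes to 11; 11 taken → place at 12.
515 hashes to 10; slot 10 is free → place at 10.
415 hashes to 11; 11,12 taken → place at 13.
784 hashes to 0; slot 0 is free → place at 0.
485 hashes to 12; 12,13,14 taken → place at 15.
117 hashes to 15; 15 taken → place at 16.
517 hashes to 11; 11,12,13,14,15,16,0 taken → place at 1.
Table: [784, 517, —, —, —, —, —, —, —, —, 515, 959, 194, 415, 217, 485, 117]

2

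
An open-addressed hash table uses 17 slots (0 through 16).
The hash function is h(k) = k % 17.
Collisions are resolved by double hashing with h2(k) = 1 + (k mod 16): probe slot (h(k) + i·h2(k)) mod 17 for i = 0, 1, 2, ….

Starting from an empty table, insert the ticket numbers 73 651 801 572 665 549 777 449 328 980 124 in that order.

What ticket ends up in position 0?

651

73 hashes to 5; slot 5 is free -> place at 5.
651 hashes to 5, h2=12; 5 taken -> place at 0.
801 hashes to 2; slot 2 is free -> place at 2.
572 hashes to 11; slot 11 is free -> place at 11.
665 hashes to 2, h2=10; 2 taken -> place at 12.
549 hashes to 5, h2=6; 5,11,0 taken -> place at 6.
777 hashes to 12, h2=10; 12,5 taken -> place at 15.
449 hashes to 7; slot 7 is free -> place at 7.
328 hashes to 5, h2=9; 5 taken -> place at 14.
980 hashes to 11, h2=5; 11 taken -> place at 16.
124 hashes to 5, h2=13; 5 taken -> place at 1.
Table: [651, 124, 801, ∅, ∅, 73, 549, 449, ∅, ∅, ∅, 572, 665, ∅, 328, 777, 980]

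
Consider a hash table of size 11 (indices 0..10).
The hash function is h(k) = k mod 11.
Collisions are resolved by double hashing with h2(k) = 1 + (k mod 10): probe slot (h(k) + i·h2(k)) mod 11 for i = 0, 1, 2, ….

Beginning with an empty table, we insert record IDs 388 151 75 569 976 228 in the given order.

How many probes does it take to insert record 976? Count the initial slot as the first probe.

2

388 hashes to 3; slot 3 is free → place at 3.
151 hashes to 8; slot 8 is free → place at 8.
75 hashes to 9; slot 9 is free → place at 9.
569 hashes to 8, h2=10; 8 taken → place at 7.
976 hashes to 8, h2=7; 8 taken → place at 4.
228 hashes to 8, h2=9; 8 taken → place at 6.
Table: [-, -, -, 388, 976, -, 228, 569, 151, 75, -]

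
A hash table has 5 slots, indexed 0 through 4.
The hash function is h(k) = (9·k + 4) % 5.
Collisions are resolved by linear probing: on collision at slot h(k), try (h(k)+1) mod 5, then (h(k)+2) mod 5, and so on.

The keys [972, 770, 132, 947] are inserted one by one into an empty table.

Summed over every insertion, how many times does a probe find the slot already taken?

4

Insert 972: h=2, slot 2 empty => index 2.
Insert 770: h=4, slot 4 empty => index 4.
Insert 132: h=2, slot 2 occupied => index 3.
Insert 947: h=2, slots 2,3,4 occupied => index 0.
Table: [947, -, 972, 132, 770]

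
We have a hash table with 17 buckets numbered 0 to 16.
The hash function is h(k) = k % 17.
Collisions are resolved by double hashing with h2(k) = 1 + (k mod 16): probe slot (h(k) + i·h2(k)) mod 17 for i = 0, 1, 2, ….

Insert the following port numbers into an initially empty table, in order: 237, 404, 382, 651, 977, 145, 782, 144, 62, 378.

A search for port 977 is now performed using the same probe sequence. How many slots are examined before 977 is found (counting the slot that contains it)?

2

237: h=16 → slot 16
404: h=13 → slot 13
382: h=8 → slot 8
651: h=5 → slot 5
977: h=8, h2=2, probe 8,10 → slot 10
145: h=9 → slot 9
782: h=0 → slot 0
144: h=8, h2=1, probe 8,9,10,11 → slot 11
62: h=11, h2=15, probe 11,9,7 → slot 7
378: h=4 → slot 4
Table: [782, _, _, _, 378, 651, _, 62, 382, 145, 977, 144, _, 404, _, _, 237]
Lookup 977: h=8, h2=2, probe 8,10 → found at 10.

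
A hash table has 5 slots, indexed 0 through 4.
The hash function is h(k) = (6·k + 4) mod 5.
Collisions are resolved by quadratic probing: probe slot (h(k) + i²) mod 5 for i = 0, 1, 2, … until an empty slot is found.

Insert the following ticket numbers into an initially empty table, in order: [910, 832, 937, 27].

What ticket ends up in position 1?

Insert 910: h=4, slot 4 empty → index 4.
Insert 832: h=1, slot 1 empty → index 1.
Insert 937: h=1, slot 1 occupied → index 2.
Insert 27: h=1, slots 1,2 occupied → index 0.
Table: [27, 832, 937, _, 910]

832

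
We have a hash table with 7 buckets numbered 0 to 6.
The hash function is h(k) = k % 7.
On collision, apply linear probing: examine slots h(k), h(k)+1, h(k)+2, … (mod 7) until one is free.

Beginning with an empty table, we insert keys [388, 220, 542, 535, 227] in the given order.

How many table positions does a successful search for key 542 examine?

3

Insert 388: h=3, slot 3 empty -> index 3.
Insert 220: h=3, slot 3 occupied -> index 4.
Insert 542: h=3, slots 3,4 occupied -> index 5.
Insert 535: h=3, slots 3,4,5 occupied -> index 6.
Insert 227: h=3, slots 3,4,5,6 occupied -> index 0.
Table: [227, —, —, 388, 220, 542, 535]
Lookup 542: h=3, probe 3,4,5 → found at 5.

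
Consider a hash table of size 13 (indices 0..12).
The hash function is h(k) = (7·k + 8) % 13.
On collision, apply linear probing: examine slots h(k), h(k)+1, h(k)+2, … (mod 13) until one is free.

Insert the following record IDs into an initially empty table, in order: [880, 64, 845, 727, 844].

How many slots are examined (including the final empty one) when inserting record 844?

3

880: h=6 => slot 6
64: h=1 => slot 1
845: h=8 => slot 8
727: h=1, probe 1,2 => slot 2
844: h=1, probe 1,2,3 => slot 3
Table: [—, 64, 727, 844, —, —, 880, —, 845, —, —, —, —]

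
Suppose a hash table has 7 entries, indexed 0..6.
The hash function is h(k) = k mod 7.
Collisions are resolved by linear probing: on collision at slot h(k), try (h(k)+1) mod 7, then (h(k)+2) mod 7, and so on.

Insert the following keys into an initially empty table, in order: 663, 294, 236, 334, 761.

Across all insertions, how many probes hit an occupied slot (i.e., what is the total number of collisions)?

8

663 hashes to 5; slot 5 is free → place at 5.
294 hashes to 0; slot 0 is free → place at 0.
236 hashes to 5; 5 taken → place at 6.
334 hashes to 5; 5,6,0 taken → place at 1.
761 hashes to 5; 5,6,0,1 taken → place at 2.
Table: [294, 334, 761, -, -, 663, 236]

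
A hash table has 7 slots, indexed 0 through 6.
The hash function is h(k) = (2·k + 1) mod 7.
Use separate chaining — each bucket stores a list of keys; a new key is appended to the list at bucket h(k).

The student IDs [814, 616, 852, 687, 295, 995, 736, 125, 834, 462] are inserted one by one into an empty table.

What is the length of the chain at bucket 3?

5

814 → bucket 5
616 → bucket 1
852 → bucket 4
687 → bucket 3
295 → bucket 3 (collision)
995 → bucket 3 (collision)
736 → bucket 3 (collision)
125 → bucket 6
834 → bucket 3 (collision)
462 → bucket 1 (collision)
Final buckets:
0: ∅
1: 616 -> 462
2: ∅
3: 687 -> 295 -> 995 -> 736 -> 834
4: 852
5: 814
6: 125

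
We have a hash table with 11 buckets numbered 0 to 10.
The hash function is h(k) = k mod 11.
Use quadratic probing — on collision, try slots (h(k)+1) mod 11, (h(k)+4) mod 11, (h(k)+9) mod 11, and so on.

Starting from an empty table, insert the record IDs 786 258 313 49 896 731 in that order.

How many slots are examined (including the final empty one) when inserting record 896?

786: h=5 → slot 5
258: h=5, probe 5,6 → slot 6
313: h=5, probe 5,6,9 → slot 9
49: h=5, probe 5,6,9,3 → slot 3
896: h=5, probe 5,6,9,3,10 → slot 10
731: h=5, probe 5,6,9,3,10,8 → slot 8
Table: [-, -, -, 49, -, 786, 258, -, 731, 313, 896]

5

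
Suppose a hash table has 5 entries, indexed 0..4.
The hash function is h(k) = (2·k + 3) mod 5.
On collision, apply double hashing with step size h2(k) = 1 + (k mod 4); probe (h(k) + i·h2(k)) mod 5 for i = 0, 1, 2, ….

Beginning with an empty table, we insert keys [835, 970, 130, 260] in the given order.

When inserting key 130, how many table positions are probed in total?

3

Insert 835: h=3, slot 3 empty => index 3.
Insert 970: h=3, h2=3, slot 3 occupied => index 1.
Insert 130: h=3, h2=3, slots 3,1 occupied => index 4.
Insert 260: h=3, h2=1, slots 3,4 occupied => index 0.
Table: [260, 970, —, 835, 130]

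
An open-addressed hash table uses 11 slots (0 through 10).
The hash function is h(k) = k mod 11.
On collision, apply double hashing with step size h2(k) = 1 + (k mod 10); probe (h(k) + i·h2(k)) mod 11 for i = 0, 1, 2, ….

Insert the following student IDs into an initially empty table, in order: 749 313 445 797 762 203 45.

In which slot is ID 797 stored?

Insert 749: h=1, slot 1 empty → index 1.
Insert 313: h=5, slot 5 empty → index 5.
Insert 445: h=5, h2=6, slot 5 occupied → index 0.
Insert 797: h=5, h2=8, slot 5 occupied → index 2.
Insert 762: h=3, slot 3 empty → index 3.
Insert 203: h=5, h2=4, slot 5 occupied → index 9.
Insert 45: h=1, h2=6, slot 1 occupied → index 7.
Table: [445, 749, 797, 762, —, 313, —, 45, —, 203, —]

2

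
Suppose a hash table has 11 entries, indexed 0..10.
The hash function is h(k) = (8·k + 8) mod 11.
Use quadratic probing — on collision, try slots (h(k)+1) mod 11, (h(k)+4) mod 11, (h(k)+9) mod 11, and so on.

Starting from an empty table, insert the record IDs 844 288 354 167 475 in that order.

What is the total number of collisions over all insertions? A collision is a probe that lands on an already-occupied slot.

844: h=6 -> slot 6
288: h=2 -> slot 2
354: h=2, probe 2,3 -> slot 3
167: h=2, probe 2,3,6,0 -> slot 0
475: h=2, probe 2,3,6,0,7 -> slot 7
Table: [167, _, 288, 354, _, _, 844, 475, _, _, _]

8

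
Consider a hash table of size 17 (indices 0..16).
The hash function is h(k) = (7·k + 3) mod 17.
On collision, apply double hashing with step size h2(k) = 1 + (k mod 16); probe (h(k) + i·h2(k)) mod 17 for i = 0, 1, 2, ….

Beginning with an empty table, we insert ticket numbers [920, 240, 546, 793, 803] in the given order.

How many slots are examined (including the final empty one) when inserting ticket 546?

2

920: h=0 => slot 0
240: h=0, h2=1, probe 0,1 => slot 1
546: h=0, h2=3, probe 0,3 => slot 3
793: h=12 => slot 12
803: h=14 => slot 14
Table: [920, 240, -, 546, -, -, -, -, -, -, -, -, 793, -, 803, -, -]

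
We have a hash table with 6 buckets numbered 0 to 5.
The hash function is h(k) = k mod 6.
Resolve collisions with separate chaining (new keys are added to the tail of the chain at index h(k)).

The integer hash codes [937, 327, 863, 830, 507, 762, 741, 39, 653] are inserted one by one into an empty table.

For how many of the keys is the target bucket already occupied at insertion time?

Insert 937: h=1, bucket 1 empty → new chain.
Insert 327: h=3, bucket 3 empty → new chain.
Insert 863: h=5, bucket 5 empty → new chain.
Insert 830: h=2, bucket 2 empty → new chain.
Insert 507: h=3, bucket 3 nonempty → append to chain.
Insert 762: h=0, bucket 0 empty → new chain.
Insert 741: h=3, bucket 3 nonempty → append to chain.
Insert 39: h=3, bucket 3 nonempty → append to chain.
Insert 653: h=5, bucket 5 nonempty → append to chain.
Final buckets:
0: 762
1: 937
2: 830
3: 327 -> 507 -> 741 -> 39
4: ∅
5: 863 -> 653

4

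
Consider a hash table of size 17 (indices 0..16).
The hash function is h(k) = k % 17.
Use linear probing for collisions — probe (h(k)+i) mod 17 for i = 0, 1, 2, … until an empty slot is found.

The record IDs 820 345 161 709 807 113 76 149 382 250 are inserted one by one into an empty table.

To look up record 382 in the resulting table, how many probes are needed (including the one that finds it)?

7

820 hashes to 4; slot 4 is free => place at 4.
345 hashes to 5; slot 5 is free => place at 5.
161 hashes to 8; slot 8 is free => place at 8.
709 hashes to 12; slot 12 is free => place at 12.
807 hashes to 8; 8 taken => place at 9.
113 hashes to 11; slot 11 is free => place at 11.
76 hashes to 8; 8,9 taken => place at 10.
149 hashes to 13; slot 13 is free => place at 13.
382 hashes to 8; 8,9,10,11,12,13 taken => place at 14.
250 hashes to 12; 12,13,14 taken => place at 15.
Table: [., ., ., ., 820, 345, ., ., 161, 807, 76, 113, 709, 149, 382, 250, .]
Lookup 382: h=8, probe 8,9,10,11,12,13,14 → found at 14.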